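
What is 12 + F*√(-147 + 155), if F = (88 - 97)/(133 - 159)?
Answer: 12 + 9*√2/13 ≈ 12.979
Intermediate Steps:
F = 9/26 (F = -9/(-26) = -9*(-1/26) = 9/26 ≈ 0.34615)
12 + F*√(-147 + 155) = 12 + 9*√(-147 + 155)/26 = 12 + 9*√8/26 = 12 + 9*(2*√2)/26 = 12 + 9*√2/13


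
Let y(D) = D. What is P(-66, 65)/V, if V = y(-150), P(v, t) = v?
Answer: 11/25 ≈ 0.44000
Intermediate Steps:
V = -150
P(-66, 65)/V = -66/(-150) = -66*(-1/150) = 11/25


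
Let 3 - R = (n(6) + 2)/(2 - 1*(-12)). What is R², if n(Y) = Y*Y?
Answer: 4/49 ≈ 0.081633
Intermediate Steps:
n(Y) = Y²
R = 2/7 (R = 3 - (6² + 2)/(2 - 1*(-12)) = 3 - (36 + 2)/(2 + 12) = 3 - 38/14 = 3 - 1*19/7 = 3 - 19/7 = 2/7 ≈ 0.28571)
R² = (2/7)² = 4/49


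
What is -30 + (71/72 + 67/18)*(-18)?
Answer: -459/4 ≈ -114.75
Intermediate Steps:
-30 + (71/72 + 67/18)*(-18) = -30 + (113/24)*(-18) = -30 - 339/4 = -459/4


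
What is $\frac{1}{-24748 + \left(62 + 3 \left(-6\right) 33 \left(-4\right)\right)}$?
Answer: $- \frac{1}{22310} \approx -4.4823 \cdot 10^{-5}$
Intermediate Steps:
$\frac{1}{-24748 + \left(62 + 3 \left(-6\right) 33 \left(-4\right)\right)} = \frac{1}{-24748 + \left(62 - -2376\right)} = \frac{1}{-24748 + \left(62 + 2376\right)} = \frac{1}{-24748 + 2438} = \frac{1}{-22310} = - \frac{1}{22310}$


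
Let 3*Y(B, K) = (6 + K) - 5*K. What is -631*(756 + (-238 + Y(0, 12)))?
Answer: -318024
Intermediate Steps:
Y(B, K) = 2 - 4*K/3 (Y(B, K) = ((6 + K) - 5*K)/3 = (6 - 4*K)/3 = 2 - 4*K/3)
-631*(756 + (-238 + Y(0, 12))) = -631*(756 + (-238 + (2 - 4/3*12))) = -631*(756 + (-238 + (2 - 16))) = -631*(756 + (-238 - 14)) = -631*(756 - 252) = -631*504 = -318024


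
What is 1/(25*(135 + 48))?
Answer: 1/4575 ≈ 0.00021858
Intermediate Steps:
1/(25*(135 + 48)) = 1/(25*183) = 1/4575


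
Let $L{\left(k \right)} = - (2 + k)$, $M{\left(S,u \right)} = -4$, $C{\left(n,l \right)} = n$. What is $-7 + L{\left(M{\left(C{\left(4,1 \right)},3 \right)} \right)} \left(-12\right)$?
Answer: $-31$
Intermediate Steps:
$L{\left(k \right)} = -2 - k$
$-7 + L{\left(M{\left(C{\left(4,1 \right)},3 \right)} \right)} \left(-12\right) = -7 + \left(-2 - -4\right) \left(-12\right) = -7 + \left(-2 + 4\right) \left(-12\right) = -7 + 2 \left(-12\right) = -7 - 24 = -31$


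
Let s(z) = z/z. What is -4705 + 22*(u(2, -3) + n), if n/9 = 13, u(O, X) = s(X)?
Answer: -2109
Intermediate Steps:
s(z) = 1
u(O, X) = 1
n = 117 (n = 9*13 = 117)
-4705 + 22*(u(2, -3) + n) = -4705 + 22*(1 + 117) = -4705 + 22*118 = -4705 + 2596 = -2109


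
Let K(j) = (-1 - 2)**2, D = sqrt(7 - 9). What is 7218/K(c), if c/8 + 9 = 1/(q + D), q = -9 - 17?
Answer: 802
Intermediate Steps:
q = -26
D = I*sqrt(2) (D = sqrt(-2) = I*sqrt(2) ≈ 1.4142*I)
c = -72 + 8/(-26 + I*sqrt(2)) ≈ -72.307 - 0.016687*I
K(j) = 9 (K(j) = (-3)**2 = 9)
7218/K(c) = 7218/9 = 7218*(1/9) = 802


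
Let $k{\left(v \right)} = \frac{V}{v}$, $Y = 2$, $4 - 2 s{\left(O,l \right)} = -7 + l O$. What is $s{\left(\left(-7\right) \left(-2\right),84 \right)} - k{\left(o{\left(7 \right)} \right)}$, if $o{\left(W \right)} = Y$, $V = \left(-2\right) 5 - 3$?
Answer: $-576$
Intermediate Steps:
$s{\left(O,l \right)} = \frac{11}{2} - \frac{O l}{2}$ ($s{\left(O,l \right)} = 2 - \frac{-7 + l O}{2} = 2 - \frac{-7 + O l}{2} = 2 - \left(- \frac{7}{2} + \frac{O l}{2}\right) = \frac{11}{2} - \frac{O l}{2}$)
$V = -13$ ($V = -10 - 3 = -13$)
$o{\left(W \right)} = 2$
$k{\left(v \right)} = - \frac{13}{v}$
$s{\left(\left(-7\right) \left(-2\right),84 \right)} - k{\left(o{\left(7 \right)} \right)} = \left(\frac{11}{2} - \frac{1}{2} \left(\left(-7\right) \left(-2\right)\right) 84\right) - - \frac{13}{2} = \left(\frac{11}{2} - 7 \cdot 84\right) - \left(-13\right) \frac{1}{2} = \left(\frac{11}{2} - 588\right) - - \frac{13}{2} = - \frac{1165}{2} + \frac{13}{2} = -576$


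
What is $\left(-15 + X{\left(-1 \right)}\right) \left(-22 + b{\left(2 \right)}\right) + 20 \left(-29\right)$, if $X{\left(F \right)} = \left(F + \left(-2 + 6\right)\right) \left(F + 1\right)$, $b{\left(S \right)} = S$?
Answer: $-280$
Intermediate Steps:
$X{\left(F \right)} = \left(1 + F\right) \left(4 + F\right)$ ($X{\left(F \right)} = \left(F + 4\right) \left(1 + F\right) = \left(4 + F\right) \left(1 + F\right) = \left(1 + F\right) \left(4 + F\right)$)
$\left(-15 + X{\left(-1 \right)}\right) \left(-22 + b{\left(2 \right)}\right) + 20 \left(-29\right) = \left(-15 + \left(4 + \left(-1\right)^{2} + 5 \left(-1\right)\right)\right) \left(-22 + 2\right) + 20 \left(-29\right) = \left(-15 + \left(4 + 1 - 5\right)\right) \left(-20\right) - 580 = \left(-15 + 0\right) \left(-20\right) - 580 = \left(-15\right) \left(-20\right) - 580 = 300 - 580 = -280$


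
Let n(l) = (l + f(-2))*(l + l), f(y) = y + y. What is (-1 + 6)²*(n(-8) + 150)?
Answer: 8550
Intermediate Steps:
f(y) = 2*y
n(l) = 2*l*(-4 + l) (n(l) = (l + 2*(-2))*(l + l) = (l - 4)*(2*l) = (-4 + l)*(2*l) = 2*l*(-4 + l))
(-1 + 6)²*(n(-8) + 150) = (-1 + 6)²*(2*(-8)*(-4 - 8) + 150) = 5²*(2*(-8)*(-12) + 150) = 25*(192 + 150) = 25*342 = 8550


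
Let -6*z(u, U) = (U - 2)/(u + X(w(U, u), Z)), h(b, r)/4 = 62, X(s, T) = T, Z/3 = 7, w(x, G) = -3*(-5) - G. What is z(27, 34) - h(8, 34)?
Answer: -2233/9 ≈ -248.11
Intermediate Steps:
w(x, G) = 15 - G
Z = 21 (Z = 3*7 = 21)
h(b, r) = 248 (h(b, r) = 4*62 = 248)
z(u, U) = -(-2 + U)/(6*(21 + u)) (z(u, U) = -(U - 2)/(6*(u + 21)) = -(-2 + U)/(6*(21 + u)))
z(27, 34) - h(8, 34) = (2 - 1*34)/(6*(21 + 27)) - 1*248 = (⅙)*(2 - 34)/48 - 248 = (⅙)*(1/48)*(-32) - 248 = -⅑ - 248 = -2233/9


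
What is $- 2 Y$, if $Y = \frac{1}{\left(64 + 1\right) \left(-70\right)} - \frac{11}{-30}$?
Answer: $- \frac{5002}{6825} \approx -0.73289$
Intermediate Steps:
$Y = \frac{2501}{6825}$ ($Y = \frac{1}{65} \left(- \frac{1}{70}\right) - - \frac{11}{30} = \frac{1}{65} \left(- \frac{1}{70}\right) + \frac{11}{30} = - \frac{1}{4550} + \frac{11}{30} = \frac{2501}{6825} \approx 0.36645$)
$- 2 Y = \left(-2\right) \frac{2501}{6825} = - \frac{5002}{6825}$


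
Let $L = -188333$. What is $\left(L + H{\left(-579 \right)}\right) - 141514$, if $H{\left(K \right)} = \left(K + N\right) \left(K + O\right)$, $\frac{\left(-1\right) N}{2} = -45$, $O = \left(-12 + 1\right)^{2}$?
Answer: $-105885$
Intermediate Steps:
$O = 121$ ($O = \left(-11\right)^{2} = 121$)
$N = 90$ ($N = \left(-2\right) \left(-45\right) = 90$)
$H{\left(K \right)} = \left(90 + K\right) \left(121 + K\right)$ ($H{\left(K \right)} = \left(K + 90\right) \left(K + 121\right) = \left(90 + K\right) \left(121 + K\right)$)
$\left(L + H{\left(-579 \right)}\right) - 141514 = \left(-188333 + \left(10890 + \left(-579\right)^{2} + 211 \left(-579\right)\right)\right) - 141514 = \left(-188333 + \left(10890 + 335241 - 122169\right)\right) - 141514 = \left(-188333 + 223962\right) - 141514 = 35629 - 141514 = -105885$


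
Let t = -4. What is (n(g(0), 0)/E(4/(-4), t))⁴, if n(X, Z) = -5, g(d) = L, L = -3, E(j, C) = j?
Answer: 625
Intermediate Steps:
g(d) = -3
(n(g(0), 0)/E(4/(-4), t))⁴ = (-5/(4/(-4)))⁴ = (-5/(4*(-¼)))⁴ = (-5/(-1))⁴ = (-5*(-1))⁴ = 5⁴ = 625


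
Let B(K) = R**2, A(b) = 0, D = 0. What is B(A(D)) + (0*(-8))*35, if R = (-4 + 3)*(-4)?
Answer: 16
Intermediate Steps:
R = 4 (R = -1*(-4) = 4)
B(K) = 16 (B(K) = 4**2 = 16)
B(A(D)) + (0*(-8))*35 = 16 + (0*(-8))*35 = 16 + 0*35 = 16 + 0 = 16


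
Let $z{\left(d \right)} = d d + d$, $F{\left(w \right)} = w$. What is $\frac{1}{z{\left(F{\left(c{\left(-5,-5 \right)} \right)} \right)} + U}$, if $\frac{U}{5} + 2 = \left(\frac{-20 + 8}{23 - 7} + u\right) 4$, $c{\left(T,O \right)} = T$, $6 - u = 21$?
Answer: $- \frac{1}{305} \approx -0.0032787$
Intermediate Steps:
$u = -15$ ($u = 6 - 21 = -15$)
$z{\left(d \right)} = d + d^{2}$ ($z{\left(d \right)} = d^{2} + d = d + d^{2}$)
$U = -325$ ($U = -10 + 5 \left(\frac{-20 + 8}{23 - 7} - 15\right) 4 = -10 + 5 \left(- \frac{12}{16} - 15\right) 4 = -10 + 5 \left(\left(-12\right) \frac{1}{16} - 15\right) 4 = -10 + 5 \left(- \frac{3}{4} - 15\right) 4 = -10 + 5 \left(\left(- \frac{63}{4}\right) 4\right) = -10 + 5 \left(-63\right) = -10 - 315 = -325$)
$\frac{1}{z{\left(F{\left(c{\left(-5,-5 \right)} \right)} \right)} + U} = \frac{1}{- 5 \left(1 - 5\right) - 325} = \frac{1}{\left(-5\right) \left(-4\right) - 325} = \frac{1}{20 - 325} = \frac{1}{-305} = - \frac{1}{305}$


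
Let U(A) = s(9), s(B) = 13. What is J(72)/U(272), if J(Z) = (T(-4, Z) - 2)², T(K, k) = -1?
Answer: 9/13 ≈ 0.69231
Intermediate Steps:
U(A) = 13
J(Z) = 9 (J(Z) = (-1 - 2)² = (-3)² = 9)
J(72)/U(272) = 9/13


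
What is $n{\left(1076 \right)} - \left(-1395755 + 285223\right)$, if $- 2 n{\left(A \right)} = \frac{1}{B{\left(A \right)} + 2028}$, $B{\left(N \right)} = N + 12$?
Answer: $\frac{6920835423}{6232} \approx 1.1105 \cdot 10^{6}$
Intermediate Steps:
$B{\left(N \right)} = 12 + N$
$n{\left(A \right)} = - \frac{1}{2 \left(2040 + A\right)}$ ($n{\left(A \right)} = - \frac{1}{2 \left(\left(12 + A\right) + 2028\right)} = - \frac{1}{2 \left(2040 + A\right)}$)
$n{\left(1076 \right)} - \left(-1395755 + 285223\right) = - \frac{1}{4080 + 2 \cdot 1076} - \left(-1395755 + 285223\right) = - \frac{1}{4080 + 2152} - -1110532 = - \frac{1}{6232} + 1110532 = \frac{6920835423}{6232}$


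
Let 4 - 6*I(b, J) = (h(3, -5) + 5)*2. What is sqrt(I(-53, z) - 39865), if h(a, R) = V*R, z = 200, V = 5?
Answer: I*sqrt(358719)/3 ≈ 199.64*I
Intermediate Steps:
h(a, R) = 5*R
I(b, J) = 22/3 (I(b, J) = 2/3 - (5*(-5) + 5)*2/6 = 2/3 - (-25 + 5)*2/6 = 2/3 - (-10)*2/3 = 2/3 - 1/6*(-40) = 2/3 + 20/3 = 22/3)
sqrt(I(-53, z) - 39865) = sqrt(22/3 - 39865) = sqrt(-119573/3) = I*sqrt(358719)/3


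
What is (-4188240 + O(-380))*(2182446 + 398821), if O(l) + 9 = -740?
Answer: -10812899069063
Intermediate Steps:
O(l) = -749 (O(l) = -9 - 740 = -749)
(-4188240 + O(-380))*(2182446 + 398821) = (-4188240 - 749)*(2182446 + 398821) = -4188989*2581267 = -10812899069063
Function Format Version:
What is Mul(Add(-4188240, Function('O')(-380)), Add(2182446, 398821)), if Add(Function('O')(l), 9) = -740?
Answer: -10812899069063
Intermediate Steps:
Function('O')(l) = -749 (Function('O')(l) = Add(-9, -740) = -749)
Mul(Add(-4188240, Function('O')(-380)), Add(2182446, 398821)) = Mul(Add(-4188240, -749), Add(2182446, 398821)) = Mul(-4188989, 2581267) = -10812899069063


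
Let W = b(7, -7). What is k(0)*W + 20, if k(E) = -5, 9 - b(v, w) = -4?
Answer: -45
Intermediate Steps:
b(v, w) = 13 (b(v, w) = 9 - 1*(-4) = 9 + 4 = 13)
W = 13
k(0)*W + 20 = -5*13 + 20 = -65 + 20 = -45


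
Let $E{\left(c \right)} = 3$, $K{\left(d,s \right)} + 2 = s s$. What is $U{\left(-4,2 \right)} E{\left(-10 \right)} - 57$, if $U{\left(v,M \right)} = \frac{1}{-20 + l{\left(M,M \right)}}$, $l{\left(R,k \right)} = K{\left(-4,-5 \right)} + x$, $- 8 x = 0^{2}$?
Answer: $-56$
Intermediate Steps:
$K{\left(d,s \right)} = -2 + s^{2}$ ($K{\left(d,s \right)} = -2 + s s = -2 + s^{2}$)
$x = 0$ ($x = - \frac{0^{2}}{8} = \left(- \frac{1}{8}\right) 0 = 0$)
$l{\left(R,k \right)} = 23$ ($l{\left(R,k \right)} = \left(-2 + \left(-5\right)^{2}\right) + 0 = \left(-2 + 25\right) + 0 = 23 + 0 = 23$)
$U{\left(v,M \right)} = \frac{1}{3}$ ($U{\left(v,M \right)} = \frac{1}{-20 + 23} = \frac{1}{3}$)
$U{\left(-4,2 \right)} E{\left(-10 \right)} - 57 = \frac{1}{3} \cdot 3 - 57 = 1 - 57 = -56$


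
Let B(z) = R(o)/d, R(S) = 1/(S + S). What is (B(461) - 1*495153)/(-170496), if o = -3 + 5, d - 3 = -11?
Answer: 15844897/5455872 ≈ 2.9042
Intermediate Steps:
d = -8 (d = 3 - 11 = -8)
o = 2
R(S) = 1/(2*S)
B(z) = -1/32 (B(z) = ((1/2)/2)/(-8) = ((1/2)*(1/2))*(-1/8) = (1/4)*(-1/8) = -1/32)
(B(461) - 1*495153)/(-170496) = (-1/32 - 1*495153)/(-170496) = (-1/32 - 495153)*(-1/170496) = -15844897/32*(-1/170496) = 15844897/5455872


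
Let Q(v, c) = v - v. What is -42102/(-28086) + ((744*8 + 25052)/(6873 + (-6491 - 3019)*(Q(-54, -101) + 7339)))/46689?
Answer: 22863392974485397/15252036937853553 ≈ 1.4990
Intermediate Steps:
Q(v, c) = 0
-42102/(-28086) + ((744*8 + 25052)/(6873 + (-6491 - 3019)*(Q(-54, -101) + 7339)))/46689 = -42102/(-28086) + ((744*8 + 25052)/(6873 + (-6491 - 3019)*(0 + 7339)))/46689 = -42102*(-1/28086) + ((5952 + 25052)/(6873 - 9510*7339))*(1/46689) = 7017/4681 + (31004/(6873 - 69793890))*(1/46689) = 7017/4681 + (31004/(-69787017))*(1/46689) = 7017/4681 + (31004*(-1/69787017))*(1/46689) = 7017/4681 - 31004/69787017*1/46689 = 7017/4681 - 31004/3258286036713 = 22863392974485397/15252036937853553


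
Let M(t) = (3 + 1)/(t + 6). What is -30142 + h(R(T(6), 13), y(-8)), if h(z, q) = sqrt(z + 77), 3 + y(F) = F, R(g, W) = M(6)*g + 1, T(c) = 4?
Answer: -30142 + sqrt(714)/3 ≈ -30133.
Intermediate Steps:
M(t) = 4/(6 + t)
R(g, W) = 1 + g/3 (R(g, W) = (4/(6 + 6))*g + 1 = (4/12)*g + 1 = (4*(1/12))*g + 1 = g/3 + 1 = 1 + g/3)
y(F) = -3 + F
h(z, q) = sqrt(77 + z)
-30142 + h(R(T(6), 13), y(-8)) = -30142 + sqrt(77 + (1 + (1/3)*4)) = -30142 + sqrt(77 + (1 + 4/3)) = -30142 + sqrt(77 + 7/3) = -30142 + sqrt(238/3) = -30142 + sqrt(714)/3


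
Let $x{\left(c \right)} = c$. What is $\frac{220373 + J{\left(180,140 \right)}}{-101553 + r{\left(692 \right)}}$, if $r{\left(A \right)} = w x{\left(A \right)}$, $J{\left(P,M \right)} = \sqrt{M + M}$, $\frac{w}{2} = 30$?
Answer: $- \frac{220373}{60033} - \frac{2 \sqrt{70}}{60033} \approx -3.6711$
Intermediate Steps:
$w = 60$ ($w = 2 \cdot 30 = 60$)
$J{\left(P,M \right)} = \sqrt{2} \sqrt{M}$ ($J{\left(P,M \right)} = \sqrt{2 M} = \sqrt{2} \sqrt{M}$)
$r{\left(A \right)} = 60 A$
$\frac{220373 + J{\left(180,140 \right)}}{-101553 + r{\left(692 \right)}} = \frac{220373 + \sqrt{2} \sqrt{140}}{-101553 + 60 \cdot 692} = \frac{220373 + \sqrt{2} \cdot 2 \sqrt{35}}{-101553 + 41520} = \frac{220373 + 2 \sqrt{70}}{-60033} = \left(220373 + 2 \sqrt{70}\right) \left(- \frac{1}{60033}\right) = - \frac{220373}{60033} - \frac{2 \sqrt{70}}{60033}$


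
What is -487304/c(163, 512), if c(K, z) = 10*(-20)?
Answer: 60913/25 ≈ 2436.5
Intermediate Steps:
c(K, z) = -200
-487304/c(163, 512) = -487304/(-200) = -487304*(-1)/200 = -1*(-60913/25) = 60913/25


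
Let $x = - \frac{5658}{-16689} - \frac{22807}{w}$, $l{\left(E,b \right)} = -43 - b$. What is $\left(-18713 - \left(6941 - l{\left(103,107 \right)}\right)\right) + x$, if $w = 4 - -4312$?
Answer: $- \frac{619670401397}{24009908} \approx -25809.0$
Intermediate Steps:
$w = 4316$ ($w = 4 + 4312 = 4316$)
$x = - \frac{118735365}{24009908}$ ($x = - \frac{5658}{-16689} - \frac{22807}{4316} = \left(-5658\right) \left(- \frac{1}{16689}\right) - \frac{22807}{4316} = \frac{1886}{5563} - \frac{22807}{4316} = - \frac{118735365}{24009908} \approx -4.9453$)
$\left(-18713 - \left(6941 - l{\left(103,107 \right)}\right)\right) + x = \left(-18713 - \left(6941 - \left(-43 - 107\right)\right)\right) - \frac{118735365}{24009908} = \left(-18713 - \left(6941 - -150\right)\right) - \frac{118735365}{24009908} = \left(-18713 - \left(6941 + 150\right)\right) - \frac{118735365}{24009908} = \left(-18713 - 7091\right) - \frac{118735365}{24009908} = -25804 - \frac{118735365}{24009908} = - \frac{619670401397}{24009908}$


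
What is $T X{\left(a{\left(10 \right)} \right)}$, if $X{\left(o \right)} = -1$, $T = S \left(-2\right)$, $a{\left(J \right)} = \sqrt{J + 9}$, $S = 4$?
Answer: $8$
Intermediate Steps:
$a{\left(J \right)} = \sqrt{9 + J}$
$T = -8$ ($T = 4 \left(-2\right) = -8$)
$T X{\left(a{\left(10 \right)} \right)} = \left(-8\right) \left(-1\right) = 8$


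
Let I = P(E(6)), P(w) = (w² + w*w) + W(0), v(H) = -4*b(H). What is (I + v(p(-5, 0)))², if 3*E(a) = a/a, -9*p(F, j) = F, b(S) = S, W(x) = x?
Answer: 4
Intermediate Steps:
p(F, j) = -F/9
E(a) = ⅓ (E(a) = (a/a)/3 = (⅓)*1 = ⅓)
v(H) = -4*H
P(w) = 2*w² (P(w) = (w² + w*w) + 0 = (w² + w²) + 0 = 2*w² + 0 = 2*w²)
I = 2/9 (I = 2*(⅓)² = 2*(⅑) = 2/9 ≈ 0.22222)
(I + v(p(-5, 0)))² = (2/9 - (-4)*(-5)/9)² = (2/9 - 4*5/9)² = (2/9 - 20/9)² = (-2)² = 4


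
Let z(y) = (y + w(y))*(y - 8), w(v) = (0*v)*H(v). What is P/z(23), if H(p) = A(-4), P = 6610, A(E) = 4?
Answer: 1322/69 ≈ 19.159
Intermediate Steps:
H(p) = 4
w(v) = 0 (w(v) = (0*v)*4 = 0*4 = 0)
z(y) = y*(-8 + y) (z(y) = (y + 0)*(y - 8) = y*(-8 + y))
P/z(23) = 6610/((23*(-8 + 23))) = 6610/((23*15)) = 6610/345 = 6610*(1/345) = 1322/69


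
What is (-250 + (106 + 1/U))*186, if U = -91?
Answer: -2437530/91 ≈ -26786.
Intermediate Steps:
(-250 + (106 + 1/U))*186 = (-250 + (106 + 1/(-91)))*186 = (-250 + (106 - 1/91))*186 = (-250 + 9645/91)*186 = -13105/91*186 = -2437530/91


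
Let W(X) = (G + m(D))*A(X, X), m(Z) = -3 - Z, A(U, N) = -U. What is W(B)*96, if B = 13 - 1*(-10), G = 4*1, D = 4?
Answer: 6624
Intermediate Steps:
G = 4
B = 23 (B = 13 + 10 = 23)
W(X) = 3*X (W(X) = (4 + (-3 - 1*4))*(-X) = (4 + (-3 - 4))*(-X) = (4 - 7)*(-X) = -(-3)*X = 3*X)
W(B)*96 = (3*23)*96 = 69*96 = 6624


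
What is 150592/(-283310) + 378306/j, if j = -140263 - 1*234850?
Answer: -81833444878/53136632015 ≈ -1.5401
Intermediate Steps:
j = -375113 (j = -140263 - 234850 = -375113)
150592/(-283310) + 378306/j = 150592/(-283310) + 378306/(-375113) = 150592*(-1/283310) + 378306*(-1/375113) = -75296/141655 - 378306/375113 = -81833444878/53136632015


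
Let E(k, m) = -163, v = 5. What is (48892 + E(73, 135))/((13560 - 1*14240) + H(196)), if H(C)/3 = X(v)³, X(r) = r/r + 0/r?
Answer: -48729/677 ≈ -71.978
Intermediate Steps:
X(r) = 1 (X(r) = 1 + 0 = 1)
H(C) = 3 (H(C) = 3*1³ = 3*1 = 3)
(48892 + E(73, 135))/((13560 - 1*14240) + H(196)) = (48892 - 163)/((13560 - 1*14240) + 3) = 48729/((13560 - 14240) + 3) = 48729/(-680 + 3) = 48729/(-677) = 48729*(-1/677) = -48729/677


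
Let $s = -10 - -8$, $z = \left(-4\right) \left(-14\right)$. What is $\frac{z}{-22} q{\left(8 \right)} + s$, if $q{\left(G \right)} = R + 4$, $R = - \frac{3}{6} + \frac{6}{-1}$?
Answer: $\frac{48}{11} \approx 4.3636$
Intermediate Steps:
$z = 56$
$R = - \frac{13}{2}$ ($R = \left(-3\right) \frac{1}{6} + 6 \left(-1\right) = - \frac{1}{2} - 6 = - \frac{13}{2} \approx -6.5$)
$s = -2$ ($s = -10 + 8 = -2$)
$q{\left(G \right)} = - \frac{5}{2}$ ($q{\left(G \right)} = - \frac{13}{2} + 4 = - \frac{5}{2}$)
$\frac{z}{-22} q{\left(8 \right)} + s = \frac{56}{-22} \left(- \frac{5}{2}\right) - 2 = 56 \left(- \frac{1}{22}\right) \left(- \frac{5}{2}\right) - 2 = \left(- \frac{28}{11}\right) \left(- \frac{5}{2}\right) - 2 = \frac{70}{11} - 2 = \frac{48}{11}$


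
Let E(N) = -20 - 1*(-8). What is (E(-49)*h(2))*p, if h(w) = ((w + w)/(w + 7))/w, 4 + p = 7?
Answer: -8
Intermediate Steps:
p = 3 (p = -4 + 7 = 3)
E(N) = -12 (E(N) = -20 + 8 = -12)
h(w) = 2/(7 + w) (h(w) = ((2*w)/(7 + w))/w = (2*w/(7 + w))/w = 2/(7 + w))
(E(-49)*h(2))*p = -24/(7 + 2)*3 = -24/9*3 = -12*2/9*3 = -8/3*3 = -8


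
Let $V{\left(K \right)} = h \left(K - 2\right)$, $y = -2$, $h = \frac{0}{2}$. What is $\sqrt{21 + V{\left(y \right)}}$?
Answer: $\sqrt{21} \approx 4.5826$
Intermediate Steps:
$h = 0$ ($h = 0 \cdot \frac{1}{2} = 0$)
$V{\left(K \right)} = 0$ ($V{\left(K \right)} = 0 \left(K - 2\right) = 0 \left(-2 + K\right) = 0$)
$\sqrt{21 + V{\left(y \right)}} = \sqrt{21 + 0} = \sqrt{21}$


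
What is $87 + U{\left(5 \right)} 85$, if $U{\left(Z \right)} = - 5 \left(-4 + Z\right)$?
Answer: $-338$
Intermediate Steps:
$U{\left(Z \right)} = 20 - 5 Z$
$87 + U{\left(5 \right)} 85 = 87 + \left(20 - 25\right) 85 = 87 - 425 = -338$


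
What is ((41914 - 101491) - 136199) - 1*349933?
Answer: -545709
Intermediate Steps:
((41914 - 101491) - 136199) - 1*349933 = (-59577 - 136199) - 349933 = -195776 - 349933 = -545709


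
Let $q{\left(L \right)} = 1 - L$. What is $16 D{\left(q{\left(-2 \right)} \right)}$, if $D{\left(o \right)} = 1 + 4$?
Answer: $80$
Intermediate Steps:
$D{\left(o \right)} = 5$
$16 D{\left(q{\left(-2 \right)} \right)} = 16 \cdot 5 = 80$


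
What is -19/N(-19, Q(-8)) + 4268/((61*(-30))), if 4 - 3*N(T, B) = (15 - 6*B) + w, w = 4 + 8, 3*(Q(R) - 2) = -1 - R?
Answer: -19519/915 ≈ -21.332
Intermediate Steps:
Q(R) = 5/3 - R/3 (Q(R) = 2 + (-1 - R)/3 = 2 + (-⅓ - R/3) = 5/3 - R/3)
w = 12
N(T, B) = -23/3 + 2*B (N(T, B) = 4/3 - ((15 - 6*B) + 12)/3 = 4/3 - (27 - 6*B)/3 = 4/3 + (-9 + 2*B) = -23/3 + 2*B)
-19/N(-19, Q(-8)) + 4268/((61*(-30))) = -19/(-23/3 + 2*(5/3 - ⅓*(-8))) + 4268/((61*(-30))) = -19/(-23/3 + 2*(5/3 + 8/3)) + 4268/(-1830) = -19/(-23/3 + 2*(13/3)) + 4268*(-1/1830) = -19/(-23/3 + 26/3) - 2134/915 = -19/1 - 2134/915 = -19*1 - 2134/915 = -19 - 2134/915 = -19519/915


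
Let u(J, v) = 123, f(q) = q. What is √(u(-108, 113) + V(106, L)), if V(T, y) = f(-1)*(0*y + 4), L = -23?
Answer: √119 ≈ 10.909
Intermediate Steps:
V(T, y) = -4 (V(T, y) = -(0*y + 4) = -(0 + 4) = -1*4 = -4)
√(u(-108, 113) + V(106, L)) = √(123 - 4) = √119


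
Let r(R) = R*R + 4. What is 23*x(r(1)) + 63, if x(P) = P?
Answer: 178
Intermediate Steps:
r(R) = 4 + R**2 (r(R) = R**2 + 4 = 4 + R**2)
23*x(r(1)) + 63 = 23*(4 + 1**2) + 63 = 23*(4 + 1) + 63 = 23*5 + 63 = 115 + 63 = 178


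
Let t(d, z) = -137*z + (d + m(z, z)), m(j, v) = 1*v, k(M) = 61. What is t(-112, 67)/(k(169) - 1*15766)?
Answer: 9224/15705 ≈ 0.58733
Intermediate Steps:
m(j, v) = v
t(d, z) = d - 136*z (t(d, z) = -137*z + (d + z) = d - 136*z)
t(-112, 67)/(k(169) - 1*15766) = (-112 - 136*67)/(61 - 1*15766) = (-112 - 9112)/(61 - 15766) = -9224/(-15705) = -9224*(-1/15705) = 9224/15705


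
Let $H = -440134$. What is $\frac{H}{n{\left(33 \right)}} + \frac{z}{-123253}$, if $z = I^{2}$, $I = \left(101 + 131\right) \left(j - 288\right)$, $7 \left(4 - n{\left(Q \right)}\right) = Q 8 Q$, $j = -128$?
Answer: $- \frac{3096459905507}{41166502} \approx -75218.0$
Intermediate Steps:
$n{\left(Q \right)} = 4 - \frac{8 Q^{2}}{7}$ ($n{\left(Q \right)} = 4 - \frac{Q 8 Q}{7} = 4 - \frac{8 Q Q}{7} = 4 - \frac{8 Q^{2}}{7}$)
$I = -96512$ ($I = \left(101 + 131\right) \left(-128 - 288\right) = 232 \left(-416\right) = -96512$)
$z = 9314566144$ ($z = \left(-96512\right)^{2} = 9314566144$)
$\frac{H}{n{\left(33 \right)}} + \frac{z}{-123253} = - \frac{440134}{4 - \frac{8 \cdot 33^{2}}{7}} + \frac{9314566144}{-123253} = - \frac{440134}{4 - \frac{8712}{7}} + 9314566144 \left(- \frac{1}{123253}\right) = - \frac{440134}{4 - \frac{8712}{7}} - \frac{716505088}{9481} = - \frac{440134}{- \frac{8684}{7}} - \frac{716505088}{9481} = \left(-440134\right) \left(- \frac{7}{8684}\right) - \frac{716505088}{9481} = \frac{1540469}{4342} - \frac{716505088}{9481} = - \frac{3096459905507}{41166502}$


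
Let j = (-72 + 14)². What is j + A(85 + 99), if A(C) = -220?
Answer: 3144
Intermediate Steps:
j = 3364 (j = (-58)² = 3364)
j + A(85 + 99) = 3364 - 220 = 3144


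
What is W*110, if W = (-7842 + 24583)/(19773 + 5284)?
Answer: 1841510/25057 ≈ 73.493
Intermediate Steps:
W = 16741/25057 ≈ 0.66812
W*110 = (16741/25057)*110 = 1841510/25057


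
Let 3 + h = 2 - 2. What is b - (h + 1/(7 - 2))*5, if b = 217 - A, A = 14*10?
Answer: 91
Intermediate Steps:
h = -3 (h = -3 + (2 - 2) = -3 + 0 = -3)
A = 140
b = 77 (b = 217 - 1*140 = 217 - 140 = 77)
b - (h + 1/(7 - 2))*5 = 77 - (-3 + 1/(7 - 2))*5 = 77 - (-3 + 1/5)*5 = 77 - (-3 + ⅕)*5 = 77 - (-14)*5/5 = 77 - 1*(-14) = 77 + 14 = 91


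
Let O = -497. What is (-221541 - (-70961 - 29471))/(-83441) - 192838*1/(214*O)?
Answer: 14485753290/4437308939 ≈ 3.2645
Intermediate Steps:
(-221541 - (-70961 - 29471))/(-83441) - 192838*1/(214*O) = (-221541 - (-70961 - 29471))/(-83441) - 192838/(214*(-497)) = (-221541 - 1*(-100432))*(-1/83441) - 192838/(-106358) = (-221541 + 100432)*(-1/83441) - 192838*(-1/106358) = -121109*(-1/83441) + 96419/53179 = 121109/83441 + 96419/53179 = 14485753290/4437308939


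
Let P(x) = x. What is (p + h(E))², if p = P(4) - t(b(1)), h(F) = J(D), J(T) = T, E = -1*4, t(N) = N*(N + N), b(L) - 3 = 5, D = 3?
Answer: 14641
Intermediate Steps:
b(L) = 8 (b(L) = 3 + 5 = 8)
t(N) = 2*N² (t(N) = N*(2*N) = 2*N²)
E = -4
h(F) = 3
p = -124 (p = 4 - 2*8² = 4 - 2*64 = 4 - 1*128 = 4 - 128 = -124)
(p + h(E))² = (-124 + 3)² = (-121)² = 14641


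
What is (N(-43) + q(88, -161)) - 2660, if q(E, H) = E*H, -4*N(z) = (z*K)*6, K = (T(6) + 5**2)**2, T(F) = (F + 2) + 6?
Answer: 162553/2 ≈ 81277.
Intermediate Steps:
T(F) = 8 + F (T(F) = (2 + F) + 6 = 8 + F)
K = 1521 (K = ((8 + 6) + 5**2)**2 = (14 + 25)**2 = 39**2 = 1521)
N(z) = -4563*z/2 (N(z) = -z*1521*6/4 = -1521*z*6/4 = -4563*z/2)
(N(-43) + q(88, -161)) - 2660 = (-4563/2*(-43) + 88*(-161)) - 2660 = (196209/2 - 14168) - 2660 = 167873/2 - 2660 = 162553/2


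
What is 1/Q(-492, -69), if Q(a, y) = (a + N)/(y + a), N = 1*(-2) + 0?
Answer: 561/494 ≈ 1.1356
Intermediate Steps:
N = -2 (N = -2 + 0 = -2)
Q(a, y) = (-2 + a)/(a + y) (Q(a, y) = (a - 2)/(y + a) = (-2 + a)/(a + y))
1/Q(-492, -69) = 1/((-2 - 492)/(-492 - 69)) = 1/(-494/(-561)) = 1/(-1/561*(-494)) = 1/(494/561) = 561/494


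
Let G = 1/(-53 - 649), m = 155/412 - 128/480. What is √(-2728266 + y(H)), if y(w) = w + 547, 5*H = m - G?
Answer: I*√39613735562991837/120510 ≈ 1651.6*I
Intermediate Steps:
m = 677/6180 (m = 155*(1/412) - 128*1/480 = 155/412 - 4/15 = 677/6180 ≈ 0.10955)
G = -1/702 (G = 1/(-702) = -1/702 ≈ -0.0014245)
H = 80239/3615300 (H = (677/6180 - 1*(-1/702))/5 = (677/6180 + 1/702)/5 = (⅕)*(80239/723060) = 80239/3615300 ≈ 0.022194)
y(w) = 547 + w
√(-2728266 + y(H)) = √(-2728266 + (547 + 80239/3615300)) = √(-2728266 + 1977649339/3615300) = √(-9861522420461/3615300) = I*√39613735562991837/120510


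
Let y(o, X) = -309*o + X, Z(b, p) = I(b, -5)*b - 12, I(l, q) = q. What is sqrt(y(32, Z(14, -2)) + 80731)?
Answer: sqrt(70761) ≈ 266.01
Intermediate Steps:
Z(b, p) = -12 - 5*b (Z(b, p) = -5*b - 12 = -12 - 5*b)
y(o, X) = X - 309*o
sqrt(y(32, Z(14, -2)) + 80731) = sqrt(((-12 - 5*14) - 309*32) + 80731) = sqrt(((-12 - 70) - 9888) + 80731) = sqrt((-82 - 9888) + 80731) = sqrt(-9970 + 80731) = sqrt(70761)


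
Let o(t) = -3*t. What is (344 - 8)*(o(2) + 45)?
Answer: 13104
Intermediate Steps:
(344 - 8)*(o(2) + 45) = (344 - 8)*(-3*2 + 45) = 336*(-6 + 45) = 336*39 = 13104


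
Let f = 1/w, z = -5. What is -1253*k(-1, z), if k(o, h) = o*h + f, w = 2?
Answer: -13783/2 ≈ -6891.5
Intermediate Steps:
f = 1/2 ≈ 0.50000
k(o, h) = 1/2 + h*o (k(o, h) = o*h + 1/2 = h*o + 1/2 = 1/2 + h*o)
-1253*k(-1, z) = -1253*(1/2 - 5*(-1)) = -1253*(1/2 + 5) = -1253*11/2 = -13783/2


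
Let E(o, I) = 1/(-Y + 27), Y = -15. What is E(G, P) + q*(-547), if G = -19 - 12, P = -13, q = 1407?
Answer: -32324417/42 ≈ -7.6963e+5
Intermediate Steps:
G = -31
E(o, I) = 1/42 (E(o, I) = 1/(-1*(-15) + 27) = 1/(15 + 27) = 1/42)
E(G, P) + q*(-547) = 1/42 + 1407*(-547) = 1/42 - 769629 = -32324417/42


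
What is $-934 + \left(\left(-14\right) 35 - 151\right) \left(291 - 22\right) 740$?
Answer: $-127598394$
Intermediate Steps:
$-934 + \left(\left(-14\right) 35 - 151\right) \left(291 - 22\right) 740 = -934 + \left(-490 - 151\right) 269 \cdot 740 = -934 + \left(-641\right) 269 \cdot 740 = -934 - 127597460 = -127598394$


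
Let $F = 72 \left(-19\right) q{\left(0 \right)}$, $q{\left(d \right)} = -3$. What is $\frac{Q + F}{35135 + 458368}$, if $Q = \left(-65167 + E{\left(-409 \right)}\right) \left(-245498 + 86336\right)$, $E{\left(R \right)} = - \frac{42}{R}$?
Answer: $\frac{1414062668606}{67280909} \approx 21017.0$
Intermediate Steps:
$Q = \frac{4242186327282}{409}$ ($Q = \left(-65167 - \frac{42}{-409}\right) \left(-245498 + 86336\right) = \left(-65167 - - \frac{42}{409}\right) \left(-159162\right) = \left(-65167 + \frac{42}{409}\right) \left(-159162\right) = \left(- \frac{26653261}{409}\right) \left(-159162\right) = \frac{4242186327282}{409} \approx 1.0372 \cdot 10^{10}$)
$F = 4104$ ($F = 72 \left(-19\right) \left(-3\right) = \left(-1368\right) \left(-3\right) = 4104$)
$\frac{Q + F}{35135 + 458368} = \frac{\frac{4242186327282}{409} + 4104}{35135 + 458368} = \frac{4242188005818}{409 \cdot 493503} = \frac{4242188005818}{409} \cdot \frac{1}{493503} = \frac{1414062668606}{67280909}$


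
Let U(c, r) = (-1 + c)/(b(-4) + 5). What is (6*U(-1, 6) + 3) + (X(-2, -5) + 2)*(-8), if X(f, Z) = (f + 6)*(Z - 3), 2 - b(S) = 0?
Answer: 1689/7 ≈ 241.29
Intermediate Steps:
b(S) = 2 (b(S) = 2 - 1*0 = 2 + 0 = 2)
U(c, r) = -1/7 + c/7 (U(c, r) = (-1 + c)/(2 + 5) = (-1 + c)/7 = (-1 + c)*(1/7) = -1/7 + c/7)
X(f, Z) = (-3 + Z)*(6 + f) (X(f, Z) = (6 + f)*(-3 + Z) = (-3 + Z)*(6 + f))
(6*U(-1, 6) + 3) + (X(-2, -5) + 2)*(-8) = (6*(-1/7 + (1/7)*(-1)) + 3) + ((-18 - 3*(-2) + 6*(-5) - 5*(-2)) + 2)*(-8) = (6*(-1/7 - 1/7) + 3) + ((-18 + 6 - 30 + 10) + 2)*(-8) = (6*(-2/7) + 3) + (-32 + 2)*(-8) = (-12/7 + 3) - 30*(-8) = 9/7 + 240 = 1689/7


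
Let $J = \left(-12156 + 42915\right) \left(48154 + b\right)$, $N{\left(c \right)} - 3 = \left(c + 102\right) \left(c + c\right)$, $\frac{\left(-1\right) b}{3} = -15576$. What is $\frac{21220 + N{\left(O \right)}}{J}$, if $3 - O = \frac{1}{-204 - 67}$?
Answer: $\frac{534988237}{71445251547386} \approx 7.4881 \cdot 10^{-6}$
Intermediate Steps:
$b = 46728$ ($b = \left(-3\right) \left(-15576\right) = 46728$)
$O = \frac{814}{271}$ ($O = 3 - \frac{1}{-204 - 67} = 3 - \frac{1}{-271} = 3 - - \frac{1}{271} = 3 + \frac{1}{271} = \frac{814}{271} \approx 3.0037$)
$N{\left(c \right)} = 3 + 2 c \left(102 + c\right)$ ($N{\left(c \right)} = 3 + \left(c + 102\right) \left(c + c\right) = 3 + \left(102 + c\right) 2 c = 3 + 2 c \left(102 + c\right)$)
$J = 2918475438$ ($J = \left(-12156 + 42915\right) \left(48154 + 46728\right) = 30759 \cdot 94882 = 2918475438$)
$\frac{21220 + N{\left(O \right)}}{J} = \frac{21220 + \left(3 + 2 \left(\frac{814}{271}\right)^{2} + 204 \cdot \frac{814}{271}\right)}{2918475438} = \left(21220 + \left(3 + 2 \cdot \frac{662596}{73441} + \frac{166056}{271}\right)\right) \frac{1}{2918475438} = \left(21220 + \left(3 + \frac{1325192}{73441} + \frac{166056}{271}\right)\right) \frac{1}{2918475438} = \left(21220 + \frac{46546691}{73441}\right) \frac{1}{2918475438} = \frac{1604964711}{73441} \cdot \frac{1}{2918475438} = \frac{534988237}{71445251547386}$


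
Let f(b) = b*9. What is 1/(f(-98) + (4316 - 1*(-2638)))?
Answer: 1/6072 ≈ 0.00016469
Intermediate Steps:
f(b) = 9*b
1/(f(-98) + (4316 - 1*(-2638))) = 1/(9*(-98) + (4316 - 1*(-2638))) = 1/(-882 + (4316 + 2638)) = 1/(-882 + 6954) = 1/6072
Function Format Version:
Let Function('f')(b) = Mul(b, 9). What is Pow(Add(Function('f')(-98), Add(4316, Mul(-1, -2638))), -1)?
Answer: Rational(1, 6072) ≈ 0.00016469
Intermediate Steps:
Function('f')(b) = Mul(9, b)
Pow(Add(Function('f')(-98), Add(4316, Mul(-1, -2638))), -1) = Pow(Add(Mul(9, -98), Add(4316, Mul(-1, -2638))), -1) = Pow(Add(-882, Add(4316, 2638)), -1) = Pow(Add(-882, 6954), -1) = Pow(6072, -1) = Rational(1, 6072)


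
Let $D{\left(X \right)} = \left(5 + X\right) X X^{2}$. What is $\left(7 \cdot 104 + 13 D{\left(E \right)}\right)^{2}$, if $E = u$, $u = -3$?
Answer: $676$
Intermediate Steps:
$E = -3$
$D{\left(X \right)} = X^{3} \left(5 + X\right)$ ($D{\left(X \right)} = X \left(5 + X\right) X^{2} = X^{3} \left(5 + X\right)$)
$\left(7 \cdot 104 + 13 D{\left(E \right)}\right)^{2} = \left(7 \cdot 104 + 13 \left(-3\right)^{3} \left(5 - 3\right)\right)^{2} = \left(728 + 13 \left(\left(-27\right) 2\right)\right)^{2} = \left(728 + 13 \left(-54\right)\right)^{2} = \left(728 - 702\right)^{2} = 26^{2} = 676$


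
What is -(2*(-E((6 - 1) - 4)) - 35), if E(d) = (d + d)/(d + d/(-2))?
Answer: 43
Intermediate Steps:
E(d) = 4 (E(d) = (2*d)/(d + d*(-1/2)) = (2*d)/(d - d/2) = (2*d)/((d/2)) = (2*d)*(2/d) = 4)
-(2*(-E((6 - 1) - 4)) - 35) = -(2*(-1*4) - 35) = -(2*(-4) - 35) = -(-8 - 35) = -1*(-43) = 43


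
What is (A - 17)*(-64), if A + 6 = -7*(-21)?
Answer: -7936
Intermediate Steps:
A = 141 (A = -6 - 7*(-21) = -6 + 147 = 141)
(A - 17)*(-64) = (141 - 17)*(-64) = 124*(-64) = -7936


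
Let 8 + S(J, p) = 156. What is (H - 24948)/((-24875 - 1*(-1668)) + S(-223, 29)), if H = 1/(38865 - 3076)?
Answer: 892863971/825258551 ≈ 1.0819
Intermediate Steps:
H = 1/35789 ≈ 2.7942e-5
S(J, p) = 148 (S(J, p) = -8 + 156 = 148)
(H - 24948)/((-24875 - 1*(-1668)) + S(-223, 29)) = (1/35789 - 24948)/((-24875 - 1*(-1668)) + 148) = -892863971/(35789*((-24875 + 1668) + 148)) = -892863971/(35789*(-23207 + 148)) = -892863971/35789/(-23059) = -892863971/35789*(-1/23059) = 892863971/825258551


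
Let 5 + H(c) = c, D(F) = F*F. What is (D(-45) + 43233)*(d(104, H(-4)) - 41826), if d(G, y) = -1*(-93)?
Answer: -1888752114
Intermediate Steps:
D(F) = F**2
H(c) = -5 + c
d(G, y) = 93
(D(-45) + 43233)*(d(104, H(-4)) - 41826) = ((-45)**2 + 43233)*(93 - 41826) = (2025 + 43233)*(-41733) = 45258*(-41733) = -1888752114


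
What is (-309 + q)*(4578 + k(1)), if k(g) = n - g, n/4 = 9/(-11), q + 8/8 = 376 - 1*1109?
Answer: -52474373/11 ≈ -4.7704e+6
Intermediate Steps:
q = -734 (q = -1 + (376 - 1*1109) = -1 + (376 - 1109) = -1 - 733 = -734)
n = -36/11 (n = 4*(9/(-11)) = 4*(9*(-1/11)) = 4*(-9/11) = -36/11 ≈ -3.2727)
k(g) = -36/11 - g
(-309 + q)*(4578 + k(1)) = (-309 - 734)*(4578 + (-36/11 - 1*1)) = -1043*(4578 + (-36/11 - 1)) = -1043*(4578 - 47/11) = -1043*50311/11 = -52474373/11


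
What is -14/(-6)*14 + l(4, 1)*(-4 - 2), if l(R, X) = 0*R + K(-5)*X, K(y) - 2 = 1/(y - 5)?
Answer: 319/15 ≈ 21.267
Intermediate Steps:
K(y) = 2 + 1/(-5 + y) (K(y) = 2 + 1/(y - 5) = 2 + 1/(-5 + y))
l(R, X) = 19*X/10 (l(R, X) = 0*R + ((-9 + 2*(-5))/(-5 - 5))*X = 0 + ((-9 - 10)/(-10))*X = 0 + (-1/10*(-19))*X = 0 + 19*X/10 = 19*X/10)
-14/(-6)*14 + l(4, 1)*(-4 - 2) = -14/(-6)*14 + ((19/10)*1)*(-4 - 2) = -14*(-1/6)*14 + (19/10)*(-6) = (7/3)*14 - 57/5 = 98/3 - 57/5 = 319/15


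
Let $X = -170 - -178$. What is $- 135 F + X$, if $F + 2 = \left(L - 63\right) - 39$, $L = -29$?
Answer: $17963$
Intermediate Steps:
$X = 8$ ($X = -170 + 178 = 8$)
$F = -133$ ($F = -2 - 131 = -133$)
$- 135 F + X = \left(-135\right) \left(-133\right) + 8 = 17955 + 8 = 17963$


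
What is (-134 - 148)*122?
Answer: -34404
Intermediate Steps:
(-134 - 148)*122 = -282*122 = -34404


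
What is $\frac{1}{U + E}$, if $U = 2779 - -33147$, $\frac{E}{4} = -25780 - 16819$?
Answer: $- \frac{1}{134470} \approx -7.4366 \cdot 10^{-6}$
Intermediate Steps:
$E = -170396$ ($E = 4 \left(-25780 - 16819\right) = 4 \left(-42599\right) = -170396$)
$U = 35926$ ($U = 2779 + 33147 = 35926$)
$\frac{1}{U + E} = \frac{1}{35926 - 170396} = \frac{1}{-134470} = - \frac{1}{134470}$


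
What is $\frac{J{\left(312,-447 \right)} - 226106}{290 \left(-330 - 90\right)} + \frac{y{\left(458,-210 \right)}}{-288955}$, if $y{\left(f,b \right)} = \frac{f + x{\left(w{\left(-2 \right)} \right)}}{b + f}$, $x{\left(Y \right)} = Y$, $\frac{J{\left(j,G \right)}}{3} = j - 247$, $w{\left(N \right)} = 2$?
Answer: $\frac{57817557133}{31172465400} \approx 1.8548$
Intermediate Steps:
$J{\left(j,G \right)} = -741 + 3 j$ ($J{\left(j,G \right)} = 3 \left(j - 247\right) = 3 \left(-247 + j\right) = -741 + 3 j$)
$y{\left(f,b \right)} = \frac{2 + f}{b + f}$ ($y{\left(f,b \right)} = \frac{f + 2}{b + f} = \frac{2 + f}{b + f}$)
$\frac{J{\left(312,-447 \right)} - 226106}{290 \left(-330 - 90\right)} + \frac{y{\left(458,-210 \right)}}{-288955} = \frac{\left(-741 + 3 \cdot 312\right) - 226106}{290 \left(-330 - 90\right)} + \frac{\frac{1}{-210 + 458} \left(2 + 458\right)}{-288955} = \frac{\left(-741 + 936\right) - 226106}{290 \left(-420\right)} + \frac{1}{248} \cdot 460 \left(- \frac{1}{288955}\right) = \frac{195 - 226106}{-121800} + \frac{1}{248} \cdot 460 \left(- \frac{1}{288955}\right) = \left(-225911\right) \left(- \frac{1}{121800}\right) + \frac{115}{62} \left(- \frac{1}{288955}\right) = \frac{32273}{17400} - \frac{23}{3583042} = \frac{57817557133}{31172465400}$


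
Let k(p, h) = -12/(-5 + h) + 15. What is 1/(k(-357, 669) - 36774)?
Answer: -166/6101997 ≈ -2.7204e-5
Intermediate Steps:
k(p, h) = 15 - 12/(-5 + h)
1/(k(-357, 669) - 36774) = 1/(3*(-29 + 5*669)/(-5 + 669) - 36774) = 1/(3*(-29 + 3345)/664 - 36774) = 1/(3*(1/664)*3316 - 36774) = 1/(2487/166 - 36774) = 1/(-6101997/166) = -166/6101997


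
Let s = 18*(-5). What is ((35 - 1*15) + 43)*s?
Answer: -5670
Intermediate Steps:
s = -90
((35 - 1*15) + 43)*s = ((35 - 1*15) + 43)*(-90) = ((35 - 15) + 43)*(-90) = (20 + 43)*(-90) = 63*(-90) = -5670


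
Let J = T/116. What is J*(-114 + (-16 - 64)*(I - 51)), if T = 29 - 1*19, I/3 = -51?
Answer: 40515/29 ≈ 1397.1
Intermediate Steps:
I = -153 (I = 3*(-51) = -153)
T = 10 (T = 29 - 19 = 10)
J = 5/58 (J = 10/116 = 10*(1/116) = 5/58 ≈ 0.086207)
J*(-114 + (-16 - 64)*(I - 51)) = 5*(-114 + (-16 - 64)*(-153 - 51))/58 = 5*(-114 - 80*(-204))/58 = 5*(-114 + 16320)/58 = (5/58)*16206 = 40515/29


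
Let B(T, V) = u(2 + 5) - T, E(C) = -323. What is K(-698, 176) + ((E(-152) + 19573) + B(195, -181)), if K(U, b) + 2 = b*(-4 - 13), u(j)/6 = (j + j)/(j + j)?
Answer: 16067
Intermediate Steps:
u(j) = 6 (u(j) = 6*((j + j)/(j + j)) = 6*((2*j)/((2*j))) = 6*((2*j)*(1/(2*j))) = 6*1 = 6)
K(U, b) = -2 - 17*b (K(U, b) = -2 + b*(-4 - 13) = -2 + b*(-17) = -2 - 17*b)
B(T, V) = 6 - T
K(-698, 176) + ((E(-152) + 19573) + B(195, -181)) = (-2 - 17*176) + ((-323 + 19573) + (6 - 1*195)) = (-2 - 2992) + (19250 + (6 - 195)) = -2994 + (19250 - 189) = -2994 + 19061 = 16067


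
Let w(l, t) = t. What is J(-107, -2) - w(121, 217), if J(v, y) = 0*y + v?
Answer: -324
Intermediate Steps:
J(v, y) = v (J(v, y) = 0 + v = v)
J(-107, -2) - w(121, 217) = -107 - 1*217 = -107 - 217 = -324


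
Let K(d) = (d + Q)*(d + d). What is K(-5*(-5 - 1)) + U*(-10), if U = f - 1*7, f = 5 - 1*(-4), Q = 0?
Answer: 1780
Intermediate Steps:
f = 9 (f = 5 + 4 = 9)
K(d) = 2*d² (K(d) = (d + 0)*(d + d) = d*(2*d) = 2*d²)
U = 2 (U = 9 - 1*7 = 9 - 7 = 2)
K(-5*(-5 - 1)) + U*(-10) = 2*(-5*(-5 - 1))² + 2*(-10) = 2*(-5*(-6))² - 20 = 2*30² - 20 = 2*900 - 20 = 1800 - 20 = 1780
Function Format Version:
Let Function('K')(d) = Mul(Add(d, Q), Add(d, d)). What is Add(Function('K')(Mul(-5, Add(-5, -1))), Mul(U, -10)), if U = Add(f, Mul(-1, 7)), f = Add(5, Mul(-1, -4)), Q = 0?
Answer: 1780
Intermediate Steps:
f = 9 (f = Add(5, 4) = 9)
Function('K')(d) = Mul(2, Pow(d, 2)) (Function('K')(d) = Mul(Add(d, 0), Add(d, d)) = Mul(d, Mul(2, d)) = Mul(2, Pow(d, 2)))
U = 2 (U = Add(9, Mul(-1, 7)) = Add(9, -7) = 2)
Add(Function('K')(Mul(-5, Add(-5, -1))), Mul(U, -10)) = Add(Mul(2, Pow(Mul(-5, Add(-5, -1)), 2)), Mul(2, -10)) = Add(Mul(2, Pow(Mul(-5, -6), 2)), -20) = Add(Mul(2, Pow(30, 2)), -20) = Add(Mul(2, 900), -20) = Add(1800, -20) = 1780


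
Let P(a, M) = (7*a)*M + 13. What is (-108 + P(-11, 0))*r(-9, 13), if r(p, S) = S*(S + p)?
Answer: -4940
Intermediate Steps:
P(a, M) = 13 + 7*M*a (P(a, M) = 7*M*a + 13 = 13 + 7*M*a)
(-108 + P(-11, 0))*r(-9, 13) = (-108 + (13 + 7*0*(-11)))*(13*(13 - 9)) = (-108 + (13 + 0))*(13*4) = (-108 + 13)*52 = -95*52 = -4940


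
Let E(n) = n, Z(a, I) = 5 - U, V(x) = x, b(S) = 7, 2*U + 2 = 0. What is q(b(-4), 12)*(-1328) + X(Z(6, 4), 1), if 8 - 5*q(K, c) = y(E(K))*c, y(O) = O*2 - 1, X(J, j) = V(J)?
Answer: 196574/5 ≈ 39315.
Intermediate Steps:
U = -1 (U = -1 + (½)*0 = -1 + 0 = -1)
Z(a, I) = 6 (Z(a, I) = 5 - 1*(-1) = 5 + 1 = 6)
X(J, j) = J
y(O) = -1 + 2*O (y(O) = 2*O - 1 = -1 + 2*O)
q(K, c) = 8/5 - c*(-1 + 2*K)/5 (q(K, c) = 8/5 - (-1 + 2*K)*c/5 = 8/5 - c*(-1 + 2*K)/5)
q(b(-4), 12)*(-1328) + X(Z(6, 4), 1) = (8/5 - ⅕*12*(-1 + 2*7))*(-1328) + 6 = (8/5 - ⅕*12*(-1 + 14))*(-1328) + 6 = (8/5 - ⅕*12*13)*(-1328) + 6 = (8/5 - 156/5)*(-1328) + 6 = -148/5*(-1328) + 6 = 196544/5 + 6 = 196574/5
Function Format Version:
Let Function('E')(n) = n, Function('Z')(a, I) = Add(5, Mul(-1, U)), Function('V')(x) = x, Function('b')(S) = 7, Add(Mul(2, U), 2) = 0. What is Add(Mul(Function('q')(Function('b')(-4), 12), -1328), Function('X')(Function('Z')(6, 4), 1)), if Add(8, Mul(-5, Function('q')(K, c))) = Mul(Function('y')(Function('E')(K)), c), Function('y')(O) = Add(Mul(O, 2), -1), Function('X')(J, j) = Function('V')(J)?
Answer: Rational(196574, 5) ≈ 39315.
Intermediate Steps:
U = -1 (U = Add(-1, Mul(Rational(1, 2), 0)) = Add(-1, 0) = -1)
Function('Z')(a, I) = 6 (Function('Z')(a, I) = Add(5, Mul(-1, -1)) = Add(5, 1) = 6)
Function('X')(J, j) = J
Function('y')(O) = Add(-1, Mul(2, O)) (Function('y')(O) = Add(Mul(2, O), -1) = Add(-1, Mul(2, O)))
Function('q')(K, c) = Add(Rational(8, 5), Mul(Rational(-1, 5), c, Add(-1, Mul(2, K)))) (Function('q')(K, c) = Add(Rational(8, 5), Mul(Rational(-1, 5), Mul(Add(-1, Mul(2, K)), c))) = Add(Rational(8, 5), Mul(Rational(-1, 5), Mul(c, Add(-1, Mul(2, K))))) = Add(Rational(8, 5), Mul(Rational(-1, 5), c, Add(-1, Mul(2, K)))))
Add(Mul(Function('q')(Function('b')(-4), 12), -1328), Function('X')(Function('Z')(6, 4), 1)) = Add(Mul(Add(Rational(8, 5), Mul(Rational(-1, 5), 12, Add(-1, Mul(2, 7)))), -1328), 6) = Add(Mul(Add(Rational(8, 5), Mul(Rational(-1, 5), 12, Add(-1, 14))), -1328), 6) = Add(Mul(Add(Rational(8, 5), Mul(Rational(-1, 5), 12, 13)), -1328), 6) = Add(Mul(Add(Rational(8, 5), Rational(-156, 5)), -1328), 6) = Add(Mul(Rational(-148, 5), -1328), 6) = Add(Rational(196544, 5), 6) = Rational(196574, 5)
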